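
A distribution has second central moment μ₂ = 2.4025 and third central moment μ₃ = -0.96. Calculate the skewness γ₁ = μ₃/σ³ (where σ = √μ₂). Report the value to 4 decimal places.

σ = √μ₂ = √2.4025 = 1.55000
σ³ = μ₂^(3/2) = 3.72387
γ₁ = μ₃/σ³ = -0.96 / 3.72387 ≈ -0.2578

-0.2578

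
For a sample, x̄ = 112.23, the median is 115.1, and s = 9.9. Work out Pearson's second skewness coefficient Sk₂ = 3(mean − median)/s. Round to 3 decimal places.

-0.870

Sk₂ = 3(112.23 − 115.1) / 9.9 = 3 × -2.8700 / 9.9
    = -8.6100 / 9.9 ≈ -0.870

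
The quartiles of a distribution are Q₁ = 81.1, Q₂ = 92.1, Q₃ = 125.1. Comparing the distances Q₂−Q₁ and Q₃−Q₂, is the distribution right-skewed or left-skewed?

right-skewed

Q₂ − Q₁ = 11.0;  Q₃ − Q₂ = 33.0
Q₃ − Q₂ > Q₂ − Q₁ ⇒ the upper half is more spread out ⇒ right-skewed.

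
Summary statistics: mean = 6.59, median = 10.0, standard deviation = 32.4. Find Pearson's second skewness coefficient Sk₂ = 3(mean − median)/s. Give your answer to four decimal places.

Sk₂ = 3(6.59 − 10.0) / 32.4 = 3 × -3.4100 / 32.4
    = -10.2300 / 32.4 ≈ -0.3157

-0.3157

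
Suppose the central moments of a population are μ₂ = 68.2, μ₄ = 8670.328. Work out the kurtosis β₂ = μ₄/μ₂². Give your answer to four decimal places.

μ₂² = 68.2² = 4651.24000
μ₄/μ₂² = 8670.328 / 4651.24000 = 1.86409
β₂ ≈ 1.8641

1.8641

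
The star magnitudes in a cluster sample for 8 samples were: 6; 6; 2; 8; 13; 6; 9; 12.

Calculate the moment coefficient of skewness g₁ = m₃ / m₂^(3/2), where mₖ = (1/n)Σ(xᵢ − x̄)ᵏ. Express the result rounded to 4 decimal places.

x̄ = (6 + 6 + 2 + 8 + 13 + 6 + 9 + 12) / 8 = 7.7500
deviations (xᵢ − x̄): -1.7500, -1.7500, -5.7500, 0.2500, 5.2500, -1.7500, 1.2500, 4.2500
Σ(xᵢ − x̄)² = 89.5000 ⇒ m₂ = 89.5000/8 = 11.18750
Σ(xᵢ − x̄)³ = 17.2500 ⇒ m₃ = 17.2500/8 = 2.15625
m₂^(3/2) = 11.18750^(1.5) = 37.41964
g₁ = m₃ / m₂^(3/2) = 2.15625 / 37.41964 ≈ 0.0576

0.0576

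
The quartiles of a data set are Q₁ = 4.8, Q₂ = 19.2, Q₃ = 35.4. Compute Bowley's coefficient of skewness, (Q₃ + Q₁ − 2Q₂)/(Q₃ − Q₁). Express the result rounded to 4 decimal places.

0.0588

numerator: Q₃ + Q₁ − 2Q₂ = 35.4 + 4.8 − 2×19.2 = 1.8000
denominator: Q₃ − Q₁ = 35.4 − 4.8 = 30.6000
Bowley skewness = 1.8000 / 30.6000 ≈ 0.0588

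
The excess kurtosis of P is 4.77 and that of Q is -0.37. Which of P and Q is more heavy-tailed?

Higher excess kurtosis ⇒ heavier tails relative to the normal distribution.
4.77 vs -0.37: the larger is 4.77, so P has heavier tails. (P is leptokurtic — heavier-than-normal tails; the other is platykurtic.)

P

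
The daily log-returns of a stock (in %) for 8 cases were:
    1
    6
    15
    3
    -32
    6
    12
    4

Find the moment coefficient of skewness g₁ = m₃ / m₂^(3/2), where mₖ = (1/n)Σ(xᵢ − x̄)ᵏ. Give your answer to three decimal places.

-1.791

x̄ = (1 + 6 + 15 + 3 - 32 + 6 + 12 + 4) / 8 = 1.8750
deviations (xᵢ − x̄): -0.8750, 4.1250, 13.1250, 1.1250, -33.8750, 4.1250, 10.1250, 2.1250
Σ(xᵢ − x̄)² = 1462.8750 ⇒ m₂ = 1462.8750/8 = 182.85938
Σ(xᵢ − x̄)³ = -35422.4063 ⇒ m₃ = -35422.4063/8 = -4427.80078
m₂^(3/2) = 182.85938^(1.5) = 2472.72515
g₁ = m₃ / m₂^(3/2) = -4427.80078 / 2472.72515 ≈ -1.791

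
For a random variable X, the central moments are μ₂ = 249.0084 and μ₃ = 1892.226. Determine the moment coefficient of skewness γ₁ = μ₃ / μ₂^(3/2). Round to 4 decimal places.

0.4816

σ = √μ₂ = √249.0084 = 15.78000
σ³ = μ₂^(3/2) = 3929.35255
γ₁ = μ₃/σ³ = 1892.226 / 3929.35255 ≈ 0.4816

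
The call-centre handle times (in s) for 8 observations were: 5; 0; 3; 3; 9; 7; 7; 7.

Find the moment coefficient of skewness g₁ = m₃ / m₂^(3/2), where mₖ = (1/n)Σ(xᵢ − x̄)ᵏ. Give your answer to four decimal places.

-0.4517

x̄ = (5 + 0 + 3 + 3 + 9 + 7 + 7 + 7) / 8 = 5.1250
deviations (xᵢ − x̄): -0.1250, -5.1250, -2.1250, -2.1250, 3.8750, 1.8750, 1.8750, 1.8750
Σ(xᵢ − x̄)² = 60.8750 ⇒ m₂ = 60.8750/8 = 7.60938
Σ(xᵢ − x̄)³ = -75.8438 ⇒ m₃ = -75.8438/8 = -9.48047
m₂^(3/2) = 7.60938^(1.5) = 20.99053
g₁ = m₃ / m₂^(3/2) = -9.48047 / 20.99053 ≈ -0.4517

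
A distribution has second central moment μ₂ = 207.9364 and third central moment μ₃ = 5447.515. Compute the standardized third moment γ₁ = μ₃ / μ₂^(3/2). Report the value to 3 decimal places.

1.817

σ = √μ₂ = √207.9364 = 14.42000
σ³ = μ₂^(3/2) = 2998.44289
γ₁ = μ₃/σ³ = 5447.515 / 2998.44289 ≈ 1.817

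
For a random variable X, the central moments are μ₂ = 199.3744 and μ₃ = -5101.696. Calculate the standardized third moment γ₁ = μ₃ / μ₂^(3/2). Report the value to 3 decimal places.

σ = √μ₂ = √199.3744 = 14.12000
σ³ = μ₂^(3/2) = 2815.16653
γ₁ = μ₃/σ³ = -5101.696 / 2815.16653 ≈ -1.812

-1.812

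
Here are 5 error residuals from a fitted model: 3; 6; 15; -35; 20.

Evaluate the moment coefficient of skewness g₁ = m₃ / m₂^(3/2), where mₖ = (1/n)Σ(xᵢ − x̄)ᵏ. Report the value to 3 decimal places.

x̄ = (3 + 6 + 15 - 35 + 20) / 5 = 1.8000
deviations (xᵢ − x̄): 1.2000, 4.2000, 13.2000, -36.8000, 18.2000
Σ(xᵢ − x̄)² = 1878.8000 ⇒ m₂ = 1878.8000/5 = 375.76000
Σ(xᵢ − x̄)³ = -41431.6800 ⇒ m₃ = -41431.6800/5 = -8286.33600
m₂^(3/2) = 375.76000^(1.5) = 7283.93096
g₁ = m₃ / m₂^(3/2) = -8286.33600 / 7283.93096 ≈ -1.138

-1.138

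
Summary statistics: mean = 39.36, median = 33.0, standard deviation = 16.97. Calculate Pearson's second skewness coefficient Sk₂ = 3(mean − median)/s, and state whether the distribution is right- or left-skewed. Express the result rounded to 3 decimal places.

Sk₂ = 3(39.36 − 33.0) / 16.97 = 3 × 6.3600 / 16.97
    = 19.0800 / 16.97 ≈ 1.124
Sk₂ > 0 ⇒ mean > median ⇒ right-skewed (positive skew).

1.124, right-skewed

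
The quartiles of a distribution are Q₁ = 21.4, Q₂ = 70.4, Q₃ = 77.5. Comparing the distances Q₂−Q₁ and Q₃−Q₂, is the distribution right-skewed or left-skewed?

left-skewed

Q₂ − Q₁ = 49.0;  Q₃ − Q₂ = 7.1
Q₂ − Q₁ > Q₃ − Q₂ ⇒ the lower half is more spread out ⇒ left-skewed.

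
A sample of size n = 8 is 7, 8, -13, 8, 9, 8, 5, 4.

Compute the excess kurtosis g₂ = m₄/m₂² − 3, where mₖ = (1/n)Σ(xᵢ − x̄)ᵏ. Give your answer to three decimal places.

2.533

x̄ = 4.5000
Σ(xᵢ − x̄)² = 370.0000 ⇒ m₂ = 46.25000
Σ(xᵢ − x̄)⁴ = 94688.5000 ⇒ m₄ = 11836.06250
m₂² = 2139.06250
g₂ = m₄/m₂² − 3 = 5.53329 − 3 ≈ 2.533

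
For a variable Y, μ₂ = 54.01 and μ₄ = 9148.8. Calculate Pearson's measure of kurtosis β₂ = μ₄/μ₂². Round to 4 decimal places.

3.1363

μ₂² = 54.01² = 2917.08010
μ₄/μ₂² = 9148.8 / 2917.08010 = 3.13629
β₂ ≈ 3.1363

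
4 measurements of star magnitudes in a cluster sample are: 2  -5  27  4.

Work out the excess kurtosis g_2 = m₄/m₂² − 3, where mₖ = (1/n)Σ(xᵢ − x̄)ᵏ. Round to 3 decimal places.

-0.828

x̄ = 7.0000
Σ(xᵢ − x̄)² = 578.0000 ⇒ m₂ = 144.50000
Σ(xᵢ − x̄)⁴ = 181442.0000 ⇒ m₄ = 45360.50000
m₂² = 20880.25000
g_2 = m₄/m₂² − 3 = 2.17241 − 3 ≈ -0.828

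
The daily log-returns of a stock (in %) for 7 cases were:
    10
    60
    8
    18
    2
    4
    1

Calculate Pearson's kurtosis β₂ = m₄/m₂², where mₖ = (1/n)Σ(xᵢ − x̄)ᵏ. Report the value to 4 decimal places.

4.4577

x̄ = 14.7143
Σ(xᵢ − x̄)² = 2593.4286 ⇒ m₂ = 370.48980
Σ(xᵢ − x̄)⁴ = 4283091.2478 ⇒ m₄ = 611870.17826
m₂² = 137262.68888
β₂ = m₄/m₂² = 611870.17826 / 137262.68888 ≈ 4.4577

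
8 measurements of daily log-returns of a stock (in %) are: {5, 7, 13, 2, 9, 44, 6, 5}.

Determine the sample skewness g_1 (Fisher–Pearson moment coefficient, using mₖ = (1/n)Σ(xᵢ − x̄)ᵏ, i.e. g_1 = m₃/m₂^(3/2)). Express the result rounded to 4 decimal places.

x̄ = (5 + 7 + 13 + 2 + 9 + 44 + 6 + 5) / 8 = 11.3750
deviations (xᵢ − x̄): -6.3750, -4.3750, 1.6250, -9.3750, -2.3750, 32.6250, -5.3750, -6.3750
Σ(xᵢ − x̄)² = 1289.8750 ⇒ m₂ = 1289.8750/8 = 161.23438
Σ(xᵢ − x̄)³ = 33135.4688 ⇒ m₃ = 33135.4688/8 = 4141.93359
m₂^(3/2) = 161.23438^(1.5) = 2047.32344
g_1 = m₃ / m₂^(3/2) = 4141.93359 / 2047.32344 ≈ 2.0231

2.0231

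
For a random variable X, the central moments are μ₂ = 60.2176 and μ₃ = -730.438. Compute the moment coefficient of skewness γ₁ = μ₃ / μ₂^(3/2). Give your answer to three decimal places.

-1.563

σ = √μ₂ = √60.2176 = 7.76000
σ³ = μ₂^(3/2) = 467.28858
γ₁ = μ₃/σ³ = -730.438 / 467.28858 ≈ -1.563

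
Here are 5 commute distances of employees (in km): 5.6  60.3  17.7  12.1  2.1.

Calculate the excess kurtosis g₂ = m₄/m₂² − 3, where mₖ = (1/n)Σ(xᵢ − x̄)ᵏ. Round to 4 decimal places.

x̄ = 19.5600
Σ(xᵢ − x̄)² = 2218.5920 ⇒ m₂ = 443.71840
Σ(xᵢ − x̄)⁴ = 2888784.5012 ⇒ m₄ = 577756.90023
m₂² = 196886.01850
g₂ = m₄/m₂² − 3 = 2.93447 − 3 ≈ -0.0655

-0.0655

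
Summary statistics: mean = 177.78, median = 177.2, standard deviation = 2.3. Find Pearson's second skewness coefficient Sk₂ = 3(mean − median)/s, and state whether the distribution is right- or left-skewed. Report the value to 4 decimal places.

Sk₂ = 3(177.78 − 177.2) / 2.3 = 3 × 0.5800 / 2.3
    = 1.7400 / 2.3 ≈ 0.7565
Sk₂ > 0 ⇒ mean > median ⇒ right-skewed (positive skew).

0.7565, right-skewed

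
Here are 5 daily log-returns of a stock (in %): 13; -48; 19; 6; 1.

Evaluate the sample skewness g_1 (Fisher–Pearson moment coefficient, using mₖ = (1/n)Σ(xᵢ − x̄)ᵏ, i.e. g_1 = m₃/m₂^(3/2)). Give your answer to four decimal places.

x̄ = (13 - 48 + 19 + 6 + 1) / 5 = -1.8000
deviations (xᵢ − x̄): 14.8000, -46.2000, 20.8000, 7.8000, 2.8000
Σ(xᵢ − x̄)² = 2854.8000 ⇒ m₂ = 2854.8000/5 = 570.96000
Σ(xᵢ − x̄)³ = -85873.9200 ⇒ m₃ = -85873.9200/5 = -17174.78400
m₂^(3/2) = 570.96000^(1.5) = 13642.95748
g_1 = m₃ / m₂^(3/2) = -17174.78400 / 13642.95748 ≈ -1.2589

-1.2589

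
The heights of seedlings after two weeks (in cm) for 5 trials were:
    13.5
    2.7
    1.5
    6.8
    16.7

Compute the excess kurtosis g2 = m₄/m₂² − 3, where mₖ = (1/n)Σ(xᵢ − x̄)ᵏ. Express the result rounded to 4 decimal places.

x̄ = 8.2400
Σ(xᵢ − x̄)² = 177.4320 ⇒ m₂ = 35.48640
Σ(xᵢ − x̄)⁴ = 8897.9310 ⇒ m₄ = 1779.58620
m₂² = 1259.28458
g2 = m₄/m₂² − 3 = 1.41317 − 3 ≈ -1.5868

-1.5868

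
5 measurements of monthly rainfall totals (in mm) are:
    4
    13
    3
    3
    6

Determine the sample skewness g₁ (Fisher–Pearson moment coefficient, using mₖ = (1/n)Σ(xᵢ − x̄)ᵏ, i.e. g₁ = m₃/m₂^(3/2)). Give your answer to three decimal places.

1.214

x̄ = (4 + 13 + 3 + 3 + 6) / 5 = 5.8000
deviations (xᵢ − x̄): -1.8000, 7.2000, -2.8000, -2.8000, 0.2000
Σ(xᵢ − x̄)² = 70.8000 ⇒ m₂ = 70.8000/5 = 14.16000
Σ(xᵢ − x̄)³ = 323.5200 ⇒ m₃ = 323.5200/5 = 64.70400
m₂^(3/2) = 14.16000^(1.5) = 53.28376
g₁ = m₃ / m₂^(3/2) = 64.70400 / 53.28376 ≈ 1.214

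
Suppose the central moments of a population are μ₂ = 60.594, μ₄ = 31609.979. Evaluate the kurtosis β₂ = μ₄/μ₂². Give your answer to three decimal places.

μ₂² = 60.594² = 3671.63284
μ₄/μ₂² = 31609.979 / 3671.63284 = 8.60924
β₂ ≈ 8.609

8.609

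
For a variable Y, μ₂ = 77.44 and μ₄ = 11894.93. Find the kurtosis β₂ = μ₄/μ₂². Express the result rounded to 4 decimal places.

1.9835

μ₂² = 77.44² = 5996.95360
μ₄/μ₂² = 11894.93 / 5996.95360 = 1.98350
β₂ ≈ 1.9835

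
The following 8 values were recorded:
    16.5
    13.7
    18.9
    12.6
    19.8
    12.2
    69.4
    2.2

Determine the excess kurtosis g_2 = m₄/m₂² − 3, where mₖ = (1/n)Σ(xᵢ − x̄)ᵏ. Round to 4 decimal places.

2.4050

x̄ = 20.6625
Σ(xᵢ − x̄)² = 2922.4788 ⇒ m₂ = 365.30984
Σ(xᵢ − x̄)⁴ = 5770461.3044 ⇒ m₄ = 721307.66305
m₂² = 133451.28194
g_2 = m₄/m₂² − 3 = 5.40503 − 3 ≈ 2.4050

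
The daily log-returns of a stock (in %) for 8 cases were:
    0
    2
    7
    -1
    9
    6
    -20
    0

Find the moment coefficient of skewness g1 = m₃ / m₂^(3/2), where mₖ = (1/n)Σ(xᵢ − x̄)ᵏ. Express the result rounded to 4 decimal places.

x̄ = (0 + 2 + 7 - 1 + 9 + 6 - 20 + 0) / 8 = 0.3750
deviations (xᵢ − x̄): -0.3750, 1.6250, 6.6250, -1.3750, 8.6250, 5.6250, -20.3750, -0.3750
Σ(xᵢ − x̄)² = 569.8750 ⇒ m₂ = 569.8750/8 = 71.23438
Σ(xᵢ − x̄)³ = -7346.5313 ⇒ m₃ = -7346.5313/8 = -918.31641
m₂^(3/2) = 71.23438^(1.5) = 601.22140
g1 = m₃ / m₂^(3/2) = -918.31641 / 601.22140 ≈ -1.5274

-1.5274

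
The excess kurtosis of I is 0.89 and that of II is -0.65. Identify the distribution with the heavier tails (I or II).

I

Higher excess kurtosis ⇒ heavier tails relative to the normal distribution.
0.89 vs -0.65: the larger is 0.89, so I has heavier tails. (I is leptokurtic — heavier-than-normal tails; the other is platykurtic.)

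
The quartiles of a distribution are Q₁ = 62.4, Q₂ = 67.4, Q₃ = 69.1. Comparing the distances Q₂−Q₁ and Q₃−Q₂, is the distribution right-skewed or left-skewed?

Q₂ − Q₁ = 5.0;  Q₃ − Q₂ = 1.7
Q₂ − Q₁ > Q₃ − Q₂ ⇒ the lower half is more spread out ⇒ left-skewed.

left-skewed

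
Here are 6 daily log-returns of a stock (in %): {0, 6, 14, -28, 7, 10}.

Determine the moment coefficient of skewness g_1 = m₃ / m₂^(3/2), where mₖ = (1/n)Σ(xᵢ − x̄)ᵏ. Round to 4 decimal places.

-1.4325

x̄ = (0 + 6 + 14 - 28 + 7 + 10) / 6 = 1.5000
deviations (xᵢ − x̄): -1.5000, 4.5000, 12.5000, -29.5000, 5.5000, 8.5000
Σ(xᵢ − x̄)² = 1151.5000 ⇒ m₂ = 1151.5000/6 = 191.91667
Σ(xᵢ − x̄)³ = -22851.0000 ⇒ m₃ = -22851.0000/6 = -3808.50000
m₂^(3/2) = 191.91667^(1.5) = 2658.69818
g_1 = m₃ / m₂^(3/2) = -3808.50000 / 2658.69818 ≈ -1.4325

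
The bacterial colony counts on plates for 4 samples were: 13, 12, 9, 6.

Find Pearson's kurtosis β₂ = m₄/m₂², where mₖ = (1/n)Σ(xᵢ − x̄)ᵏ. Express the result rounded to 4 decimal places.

1.5733

x̄ = 10.0000
Σ(xᵢ − x̄)² = 30.0000 ⇒ m₂ = 7.50000
Σ(xᵢ − x̄)⁴ = 354.0000 ⇒ m₄ = 88.50000
m₂² = 56.25000
β₂ = m₄/m₂² = 88.50000 / 56.25000 ≈ 1.5733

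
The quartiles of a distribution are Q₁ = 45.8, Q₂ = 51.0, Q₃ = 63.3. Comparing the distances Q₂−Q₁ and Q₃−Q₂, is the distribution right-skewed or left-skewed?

right-skewed

Q₂ − Q₁ = 5.2;  Q₃ − Q₂ = 12.3
Q₃ − Q₂ > Q₂ − Q₁ ⇒ the upper half is more spread out ⇒ right-skewed.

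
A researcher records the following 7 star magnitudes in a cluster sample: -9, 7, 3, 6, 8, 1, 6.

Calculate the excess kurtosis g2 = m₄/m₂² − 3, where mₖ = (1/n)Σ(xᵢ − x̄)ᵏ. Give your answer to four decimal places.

x̄ = 3.1429
Σ(xᵢ − x̄)² = 206.8571 ⇒ m₂ = 29.55102
Σ(xᵢ − x̄)⁴ = 22673.4810 ⇒ m₄ = 3239.06872
m₂² = 873.26281
g2 = m₄/m₂² − 3 = 3.70916 − 3 ≈ 0.7092

0.7092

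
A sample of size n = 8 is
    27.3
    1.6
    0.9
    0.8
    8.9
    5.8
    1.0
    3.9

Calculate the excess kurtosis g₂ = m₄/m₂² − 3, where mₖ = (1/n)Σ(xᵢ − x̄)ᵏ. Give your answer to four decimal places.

x̄ = 6.2750
Σ(xᵢ − x̄)² = 563.3550 ⇒ m₂ = 70.41938
Σ(xᵢ − x̄)⁴ = 198473.2434 ⇒ m₄ = 24809.15542
m₂² = 4958.88838
g₂ = m₄/m₂² − 3 = 5.00297 − 3 ≈ 2.0030

2.0030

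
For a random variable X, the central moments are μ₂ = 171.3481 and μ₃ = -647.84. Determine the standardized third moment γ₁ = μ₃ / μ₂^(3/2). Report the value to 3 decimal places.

σ = √μ₂ = √171.3481 = 13.09000
σ³ = μ₂^(3/2) = 2242.94663
γ₁ = μ₃/σ³ = -647.84 / 2242.94663 ≈ -0.289

-0.289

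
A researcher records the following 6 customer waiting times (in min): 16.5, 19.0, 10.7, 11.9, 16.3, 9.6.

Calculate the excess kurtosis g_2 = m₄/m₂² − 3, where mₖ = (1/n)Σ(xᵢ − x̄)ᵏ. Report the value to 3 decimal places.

-1.574

x̄ = 14.0000
Σ(xᵢ − x̄)² = 71.2000 ⇒ m₂ = 11.86667
Σ(xᵢ − x̄)⁴ = 1204.8964 ⇒ m₄ = 200.81607
m₂² = 140.81778
g_2 = m₄/m₂² − 3 = 1.42607 − 3 ≈ -1.574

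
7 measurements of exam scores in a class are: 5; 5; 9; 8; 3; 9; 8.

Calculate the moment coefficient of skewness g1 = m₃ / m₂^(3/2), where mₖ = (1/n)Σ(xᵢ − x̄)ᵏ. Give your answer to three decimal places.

x̄ = (5 + 5 + 9 + 8 + 3 + 9 + 8) / 7 = 6.7143
deviations (xᵢ − x̄): -1.7143, -1.7143, 2.2857, 1.2857, -3.7143, 2.2857, 1.2857
Σ(xᵢ − x̄)² = 33.4286 ⇒ m₂ = 33.4286/7 = 4.77551
Σ(xᵢ − x̄)³ = -33.1837 ⇒ m₃ = -33.1837/7 = -4.74052
m₂^(3/2) = 4.77551^(1.5) = 10.43589
g1 = m₃ / m₂^(3/2) = -4.74052 / 10.43589 ≈ -0.454

-0.454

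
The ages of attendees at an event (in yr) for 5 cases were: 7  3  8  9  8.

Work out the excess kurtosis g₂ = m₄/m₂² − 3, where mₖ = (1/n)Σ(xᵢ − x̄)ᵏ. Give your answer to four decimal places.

-0.1694

x̄ = 7.0000
Σ(xᵢ − x̄)² = 22.0000 ⇒ m₂ = 4.40000
Σ(xᵢ − x̄)⁴ = 274.0000 ⇒ m₄ = 54.80000
m₂² = 19.36000
g₂ = m₄/m₂² − 3 = 2.83058 − 3 ≈ -0.1694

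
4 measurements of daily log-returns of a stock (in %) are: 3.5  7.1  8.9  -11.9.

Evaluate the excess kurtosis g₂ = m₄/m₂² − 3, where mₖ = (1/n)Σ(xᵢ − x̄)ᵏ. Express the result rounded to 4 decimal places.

-0.8223

x̄ = 1.9000
Σ(xᵢ − x̄)² = 269.0400 ⇒ m₂ = 67.26000
Σ(xᵢ − x̄)⁴ = 39406.1088 ⇒ m₄ = 9851.52720
m₂² = 4523.90760
g₂ = m₄/m₂² − 3 = 2.17766 − 3 ≈ -0.8223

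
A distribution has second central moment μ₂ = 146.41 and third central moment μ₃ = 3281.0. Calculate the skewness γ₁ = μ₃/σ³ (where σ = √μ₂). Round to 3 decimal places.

σ = √μ₂ = √146.41 = 12.10000
σ³ = μ₂^(3/2) = 1771.56100
γ₁ = μ₃/σ³ = 3281.0 / 1771.56100 ≈ 1.852

1.852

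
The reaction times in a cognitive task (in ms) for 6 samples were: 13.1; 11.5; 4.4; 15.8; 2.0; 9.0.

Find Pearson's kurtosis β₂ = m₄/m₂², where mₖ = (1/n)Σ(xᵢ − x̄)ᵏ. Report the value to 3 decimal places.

1.689

x̄ = 9.3000
Σ(xᵢ − x̄)² = 138.9200 ⇒ m₂ = 23.15333
Σ(xᵢ − x̄)⁴ = 5433.3140 ⇒ m₄ = 905.55233
m₂² = 536.07684
β₂ = m₄/m₂² = 905.55233 / 536.07684 ≈ 1.689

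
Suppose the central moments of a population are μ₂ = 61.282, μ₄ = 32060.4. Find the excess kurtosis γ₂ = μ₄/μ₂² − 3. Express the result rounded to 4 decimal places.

μ₂² = 61.282² = 3755.48352
μ₄/μ₂² = 32060.4 / 3755.48352 = 8.53696
γ₂ = 8.53696 − 3 ≈ 5.5370

5.5370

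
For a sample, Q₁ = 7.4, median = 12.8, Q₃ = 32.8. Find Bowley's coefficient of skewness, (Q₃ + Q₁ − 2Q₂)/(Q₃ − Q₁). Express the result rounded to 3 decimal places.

numerator: Q₃ + Q₁ − 2Q₂ = 32.8 + 7.4 − 2×12.8 = 14.6000
denominator: Q₃ − Q₁ = 32.8 − 7.4 = 25.4000
Bowley skewness = 14.6000 / 25.4000 ≈ 0.575

0.575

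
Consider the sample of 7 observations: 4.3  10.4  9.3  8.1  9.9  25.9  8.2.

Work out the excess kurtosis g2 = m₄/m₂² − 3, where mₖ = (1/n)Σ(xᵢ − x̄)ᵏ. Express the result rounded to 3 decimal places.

1.488

x̄ = 10.8714
Σ(xᵢ − x̄)² = 287.4943 ⇒ m₂ = 41.07061
Σ(xᵢ − x̄)⁴ = 52993.6102 ⇒ m₄ = 7570.51574
m₂² = 1686.79519
g2 = m₄/m₂² − 3 = 4.48811 − 3 ≈ 1.488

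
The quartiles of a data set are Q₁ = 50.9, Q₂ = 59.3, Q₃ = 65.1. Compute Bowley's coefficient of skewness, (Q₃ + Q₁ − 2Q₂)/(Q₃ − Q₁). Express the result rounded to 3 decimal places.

-0.183

numerator: Q₃ + Q₁ − 2Q₂ = 65.1 + 50.9 − 2×59.3 = -2.6000
denominator: Q₃ − Q₁ = 65.1 − 50.9 = 14.2000
Bowley skewness = -2.6000 / 14.2000 ≈ -0.183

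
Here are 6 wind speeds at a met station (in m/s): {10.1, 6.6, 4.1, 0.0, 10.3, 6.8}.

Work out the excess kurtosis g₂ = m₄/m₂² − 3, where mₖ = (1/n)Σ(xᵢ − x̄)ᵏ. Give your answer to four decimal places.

x̄ = 6.3167
Σ(xᵢ − x̄)² = 75.3083 ⇒ m₂ = 12.55139
Σ(xᵢ − x̄)⁴ = 2072.8761 ⇒ m₄ = 345.47936
m₂² = 157.53736
g₂ = m₄/m₂² − 3 = 2.19300 − 3 ≈ -0.8070

-0.8070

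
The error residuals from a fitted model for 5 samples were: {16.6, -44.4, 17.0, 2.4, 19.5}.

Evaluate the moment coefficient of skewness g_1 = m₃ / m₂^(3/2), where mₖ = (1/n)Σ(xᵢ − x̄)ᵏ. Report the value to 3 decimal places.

-1.290

x̄ = (16.6 - 44.4 + 17.0 + 2.4 + 19.5) / 5 = 2.2200
deviations (xᵢ − x̄): 14.3800, -46.6200, 14.7800, 0.1800, 17.2800
Σ(xᵢ − x̄)² = 2897.2880 ⇒ m₂ = 2897.2880/5 = 579.45760
Σ(xᵢ − x̄)³ = -89963.0323 ⇒ m₃ = -89963.0323/5 = -17992.60646
m₂^(3/2) = 579.45760^(1.5) = 13948.66021
g_1 = m₃ / m₂^(3/2) = -17992.60646 / 13948.66021 ≈ -1.290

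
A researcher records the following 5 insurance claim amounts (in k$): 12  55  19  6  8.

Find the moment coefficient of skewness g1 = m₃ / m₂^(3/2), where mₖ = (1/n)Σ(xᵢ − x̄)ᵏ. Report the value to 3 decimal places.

x̄ = (12 + 55 + 19 + 6 + 8) / 5 = 20.0000
deviations (xᵢ − x̄): -8.0000, 35.0000, -1.0000, -14.0000, -12.0000
Σ(xᵢ − x̄)² = 1630.0000 ⇒ m₂ = 1630.0000/5 = 326.00000
Σ(xᵢ − x̄)³ = 37890.0000 ⇒ m₃ = 37890.0000/5 = 7578.00000
m₂^(3/2) = 326.00000^(1.5) = 5886.08325
g1 = m₃ / m₂^(3/2) = 7578.00000 / 5886.08325 ≈ 1.287

1.287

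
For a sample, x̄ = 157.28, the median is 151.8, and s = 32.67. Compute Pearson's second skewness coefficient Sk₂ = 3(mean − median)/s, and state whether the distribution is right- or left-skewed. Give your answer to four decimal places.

0.5032, right-skewed

Sk₂ = 3(157.28 − 151.8) / 32.67 = 3 × 5.4800 / 32.67
    = 16.4400 / 32.67 ≈ 0.5032
Sk₂ > 0 ⇒ mean > median ⇒ right-skewed (positive skew).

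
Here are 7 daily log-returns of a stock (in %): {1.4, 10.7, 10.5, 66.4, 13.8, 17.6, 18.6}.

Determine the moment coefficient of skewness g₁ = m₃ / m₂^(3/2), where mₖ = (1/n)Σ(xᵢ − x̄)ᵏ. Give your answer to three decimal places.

1.728

x̄ = (1.4 + 10.7 + 10.5 + 66.4 + 13.8 + 17.6 + 18.6) / 7 = 19.8571
deviations (xᵢ − x̄): -18.4571, -9.1571, -9.3571, 46.5429, -6.0571, -2.2571, -1.2571
Σ(xᵢ − x̄)² = 2721.6771 ⇒ m₂ = 2721.6771/7 = 388.81102
Σ(xᵢ − x̄)³ = 92712.3135 ⇒ m₃ = 92712.3135/7 = 13244.61621
m₂^(3/2) = 388.81102^(1.5) = 7666.68905
g₁ = m₃ / m₂^(3/2) = 13244.61621 / 7666.68905 ≈ 1.728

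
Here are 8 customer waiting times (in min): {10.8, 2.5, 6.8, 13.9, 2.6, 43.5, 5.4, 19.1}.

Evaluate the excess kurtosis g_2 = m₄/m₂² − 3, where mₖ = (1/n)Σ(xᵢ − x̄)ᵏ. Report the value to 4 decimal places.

1.2834

x̄ = 13.0750
Σ(xᵢ − x̄)² = 1287.6750 ⇒ m₂ = 160.95938
Σ(xᵢ − x̄)⁴ = 887795.7192 ⇒ m₄ = 110974.46490
m₂² = 25907.92040
g_2 = m₄/m₂² − 3 = 4.28342 − 3 ≈ 1.2834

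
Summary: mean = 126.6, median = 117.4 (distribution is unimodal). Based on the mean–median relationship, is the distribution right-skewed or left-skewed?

mean − median = 126.6 − 117.4 = 9.2
mean > median ⇒ the longer tail is on the right ⇒ right-skewed (positively skewed).

right-skewed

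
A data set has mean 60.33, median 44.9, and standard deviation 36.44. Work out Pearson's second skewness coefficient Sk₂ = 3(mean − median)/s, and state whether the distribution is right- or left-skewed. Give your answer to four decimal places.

1.2703, right-skewed

Sk₂ = 3(60.33 − 44.9) / 36.44 = 3 × 15.4300 / 36.44
    = 46.2900 / 36.44 ≈ 1.2703
Sk₂ > 0 ⇒ mean > median ⇒ right-skewed (positive skew).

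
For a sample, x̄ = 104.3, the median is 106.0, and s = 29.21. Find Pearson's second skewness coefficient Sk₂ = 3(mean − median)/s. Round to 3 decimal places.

-0.175

Sk₂ = 3(104.3 − 106.0) / 29.21 = 3 × -1.7000 / 29.21
    = -5.1000 / 29.21 ≈ -0.175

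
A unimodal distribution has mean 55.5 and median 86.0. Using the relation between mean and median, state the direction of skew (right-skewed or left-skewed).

mean − median = 55.5 − 86.0 = -30.5
mean < median ⇒ the longer tail is on the left ⇒ left-skewed (negatively skewed).

left-skewed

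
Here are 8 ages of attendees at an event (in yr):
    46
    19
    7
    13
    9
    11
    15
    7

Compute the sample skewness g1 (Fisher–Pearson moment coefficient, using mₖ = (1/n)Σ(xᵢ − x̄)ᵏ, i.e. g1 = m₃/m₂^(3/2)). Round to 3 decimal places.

x̄ = (46 + 19 + 7 + 13 + 9 + 11 + 15 + 7) / 8 = 15.8750
deviations (xᵢ − x̄): 30.1250, 3.1250, -8.8750, -2.8750, -6.8750, -4.8750, -0.8750, -8.8750
Σ(xᵢ − x̄)² = 1154.8750 ⇒ m₂ = 1154.8750/8 = 144.35938
Σ(xᵢ − x̄)³ = 25506.0938 ⇒ m₃ = 25506.0938/8 = 3188.26172
m₂^(3/2) = 144.35938^(1.5) = 1734.47278
g1 = m₃ / m₂^(3/2) = 3188.26172 / 1734.47278 ≈ 1.838

1.838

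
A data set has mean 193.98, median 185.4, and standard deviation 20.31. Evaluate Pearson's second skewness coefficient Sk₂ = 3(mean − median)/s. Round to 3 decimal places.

1.267

Sk₂ = 3(193.98 − 185.4) / 20.31 = 3 × 8.5800 / 20.31
    = 25.7400 / 20.31 ≈ 1.267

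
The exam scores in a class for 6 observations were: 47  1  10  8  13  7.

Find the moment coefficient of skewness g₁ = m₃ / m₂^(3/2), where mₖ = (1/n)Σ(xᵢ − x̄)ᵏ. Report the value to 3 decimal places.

1.552

x̄ = (47 + 1 + 10 + 8 + 13 + 7) / 6 = 14.3333
deviations (xᵢ − x̄): 32.6667, -13.3333, -4.3333, -6.3333, -1.3333, -7.3333
Σ(xᵢ − x̄)² = 1359.3333 ⇒ m₂ = 1359.3333/6 = 226.55556
Σ(xᵢ − x̄)³ = 31756.4444 ⇒ m₃ = 31756.4444/6 = 5292.74074
m₂^(3/2) = 226.55556^(1.5) = 3410.06042
g₁ = m₃ / m₂^(3/2) = 5292.74074 / 3410.06042 ≈ 1.552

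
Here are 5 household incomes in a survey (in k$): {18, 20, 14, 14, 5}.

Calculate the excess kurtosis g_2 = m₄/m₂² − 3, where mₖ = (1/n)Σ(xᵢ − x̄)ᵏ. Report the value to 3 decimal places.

-0.589

x̄ = 14.2000
Σ(xᵢ − x̄)² = 132.8000 ⇒ m₂ = 26.56000
Σ(xᵢ − x̄)⁴ = 8504.0960 ⇒ m₄ = 1700.81920
m₂² = 705.43360
g_2 = m₄/m₂² − 3 = 2.41103 − 3 ≈ -0.589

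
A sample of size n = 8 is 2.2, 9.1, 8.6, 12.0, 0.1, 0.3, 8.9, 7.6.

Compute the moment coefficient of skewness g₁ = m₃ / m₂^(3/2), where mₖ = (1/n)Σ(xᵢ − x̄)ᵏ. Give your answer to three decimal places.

-0.319

x̄ = (2.2 + 9.1 + 8.6 + 12.0 + 0.1 + 0.3 + 8.9 + 7.6) / 8 = 6.1000
deviations (xᵢ − x̄): -3.9000, 3.0000, 2.5000, 5.9000, -6.0000, -5.8000, 2.8000, 1.5000
Σ(xᵢ − x̄)² = 145.0000 ⇒ m₂ = 145.0000/8 = 18.12500
Σ(xᵢ − x̄)³ = -197.1000 ⇒ m₃ = -197.1000/8 = -24.63750
m₂^(3/2) = 18.12500^(1.5) = 77.16441
g₁ = m₃ / m₂^(3/2) = -24.63750 / 77.16441 ≈ -0.319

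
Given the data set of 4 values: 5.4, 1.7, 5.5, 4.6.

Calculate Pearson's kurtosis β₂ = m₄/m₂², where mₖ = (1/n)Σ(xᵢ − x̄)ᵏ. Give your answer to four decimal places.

2.1825

x̄ = 4.3000
Σ(xᵢ − x̄)² = 9.5000 ⇒ m₂ = 2.37500
Σ(xᵢ − x̄)⁴ = 49.2434 ⇒ m₄ = 12.31085
m₂² = 5.64063
β₂ = m₄/m₂² = 12.31085 / 5.64063 ≈ 2.1825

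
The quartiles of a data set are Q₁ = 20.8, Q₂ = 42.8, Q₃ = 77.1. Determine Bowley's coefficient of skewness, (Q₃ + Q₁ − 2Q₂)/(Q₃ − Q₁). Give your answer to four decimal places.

0.2185

numerator: Q₃ + Q₁ − 2Q₂ = 77.1 + 20.8 − 2×42.8 = 12.3000
denominator: Q₃ − Q₁ = 77.1 − 20.8 = 56.3000
Bowley skewness = 12.3000 / 56.3000 ≈ 0.2185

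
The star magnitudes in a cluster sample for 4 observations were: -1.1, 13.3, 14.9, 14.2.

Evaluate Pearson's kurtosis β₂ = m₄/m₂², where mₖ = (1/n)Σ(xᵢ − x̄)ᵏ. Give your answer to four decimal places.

x̄ = 10.3250
Σ(xᵢ − x̄)² = 175.3275 ⇒ m₂ = 43.83188
Σ(xᵢ − x̄)⁴ = 17780.1377 ⇒ m₄ = 4445.03442
m₂² = 1921.23327
β₂ = m₄/m₂² = 4445.03442 / 1921.23327 ≈ 2.3136

2.3136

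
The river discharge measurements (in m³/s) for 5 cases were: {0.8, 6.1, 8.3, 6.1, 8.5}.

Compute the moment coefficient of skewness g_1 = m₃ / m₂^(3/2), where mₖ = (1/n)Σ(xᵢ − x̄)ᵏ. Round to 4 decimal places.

x̄ = (0.8 + 6.1 + 8.3 + 6.1 + 8.5) / 5 = 5.9600
deviations (xᵢ − x̄): -5.1600, 0.1400, 2.3400, 0.1400, 2.5400
Σ(xᵢ − x̄)² = 38.5920 ⇒ m₂ = 38.5920/5 = 7.71840
Σ(xᵢ − x̄)³ = -108.1826 ⇒ m₃ = -108.1826/5 = -21.63653
m₂^(3/2) = 7.71840^(1.5) = 21.44327
g_1 = m₃ / m₂^(3/2) = -21.63653 / 21.44327 ≈ -1.0090

-1.0090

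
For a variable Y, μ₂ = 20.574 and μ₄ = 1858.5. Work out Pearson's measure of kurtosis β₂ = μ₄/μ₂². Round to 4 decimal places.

μ₂² = 20.574² = 423.28948
μ₄/μ₂² = 1858.5 / 423.28948 = 4.39061
β₂ ≈ 4.3906

4.3906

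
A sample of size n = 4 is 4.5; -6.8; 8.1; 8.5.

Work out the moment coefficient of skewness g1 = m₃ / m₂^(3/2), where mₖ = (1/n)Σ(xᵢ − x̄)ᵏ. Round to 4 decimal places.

-0.9531

x̄ = (4.5 - 6.8 + 8.1 + 8.5) / 4 = 3.5750
deviations (xᵢ − x̄): 0.9250, -10.3750, 4.5250, 4.9250
Σ(xᵢ − x̄)² = 153.2275 ⇒ m₂ = 153.2275/4 = 38.30688
Σ(xᵢ − x̄)³ = -903.8689 ⇒ m₃ = -903.8689/4 = -225.96722
m₂^(3/2) = 38.30688^(1.5) = 237.09101
g1 = m₃ / m₂^(3/2) = -225.96722 / 237.09101 ≈ -0.9531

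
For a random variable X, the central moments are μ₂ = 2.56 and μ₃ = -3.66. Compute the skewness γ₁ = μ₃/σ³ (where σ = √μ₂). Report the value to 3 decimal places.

σ = √μ₂ = √2.56 = 1.60000
σ³ = μ₂^(3/2) = 4.09600
γ₁ = μ₃/σ³ = -3.66 / 4.09600 ≈ -0.894

-0.894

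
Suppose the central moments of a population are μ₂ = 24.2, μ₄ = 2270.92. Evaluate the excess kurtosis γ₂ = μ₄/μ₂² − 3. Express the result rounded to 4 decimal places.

0.8777

μ₂² = 24.2² = 585.64000
μ₄/μ₂² = 2270.92 / 585.64000 = 3.87767
γ₂ = 3.87767 − 3 ≈ 0.8777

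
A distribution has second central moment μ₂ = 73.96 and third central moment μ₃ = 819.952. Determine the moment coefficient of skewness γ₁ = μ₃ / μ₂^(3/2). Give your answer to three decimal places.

σ = √μ₂ = √73.96 = 8.60000
σ³ = μ₂^(3/2) = 636.05600
γ₁ = μ₃/σ³ = 819.952 / 636.05600 ≈ 1.289

1.289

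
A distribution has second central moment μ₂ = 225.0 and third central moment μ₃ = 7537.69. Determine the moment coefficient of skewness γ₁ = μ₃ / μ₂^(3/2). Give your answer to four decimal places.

σ = √μ₂ = √225.0 = 15.00000
σ³ = μ₂^(3/2) = 3375.00000
γ₁ = μ₃/σ³ = 7537.69 / 3375.00000 ≈ 2.2334

2.2334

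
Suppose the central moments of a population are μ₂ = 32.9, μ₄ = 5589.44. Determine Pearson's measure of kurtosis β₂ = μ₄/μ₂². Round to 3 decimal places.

μ₂² = 32.9² = 1082.41000
μ₄/μ₂² = 5589.44 / 1082.41000 = 5.16388
β₂ ≈ 5.164

5.164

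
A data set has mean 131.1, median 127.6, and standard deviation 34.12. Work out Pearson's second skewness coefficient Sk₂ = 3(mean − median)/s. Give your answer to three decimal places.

Sk₂ = 3(131.1 − 127.6) / 34.12 = 3 × 3.5000 / 34.12
    = 10.5000 / 34.12 ≈ 0.308

0.308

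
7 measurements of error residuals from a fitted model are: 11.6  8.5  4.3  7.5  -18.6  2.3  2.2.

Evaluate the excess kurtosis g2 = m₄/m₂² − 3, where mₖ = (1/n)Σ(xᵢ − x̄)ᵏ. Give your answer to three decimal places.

x̄ = 2.5429
Σ(xᵢ − x̄)² = 592.3771 ⇒ m₂ = 84.62531
Σ(xᵢ − x̄)⁴ = 208429.2295 ⇒ m₄ = 29775.60421
m₂² = 7161.44244
g2 = m₄/m₂² − 3 = 4.15777 − 3 ≈ 1.158

1.158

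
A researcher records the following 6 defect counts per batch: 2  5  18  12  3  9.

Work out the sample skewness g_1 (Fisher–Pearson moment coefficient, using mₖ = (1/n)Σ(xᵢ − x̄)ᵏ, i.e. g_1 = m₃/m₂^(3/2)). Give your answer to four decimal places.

x̄ = (2 + 5 + 18 + 12 + 3 + 9) / 6 = 8.1667
deviations (xᵢ − x̄): -6.1667, -3.1667, 9.8333, 3.8333, -5.1667, 0.8333
Σ(xᵢ − x̄)² = 186.8333 ⇒ m₂ = 186.8333/6 = 31.13889
Σ(xᵢ − x̄)³ = 603.5556 ⇒ m₃ = 603.5556/6 = 100.59259
m₂^(3/2) = 31.13889^(1.5) = 173.76194
g_1 = m₃ / m₂^(3/2) = 100.59259 / 173.76194 ≈ 0.5789

0.5789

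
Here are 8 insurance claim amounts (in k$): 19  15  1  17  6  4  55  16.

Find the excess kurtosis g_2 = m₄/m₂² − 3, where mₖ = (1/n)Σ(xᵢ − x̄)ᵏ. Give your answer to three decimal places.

x̄ = 16.6250
Σ(xᵢ − x̄)² = 1997.8750 ⇒ m₂ = 249.73438
Σ(xᵢ − x̄)⁴ = 2266463.6816 ⇒ m₄ = 283307.96021
m₂² = 62367.25806
g_2 = m₄/m₂² − 3 = 4.54258 − 3 ≈ 1.543

1.543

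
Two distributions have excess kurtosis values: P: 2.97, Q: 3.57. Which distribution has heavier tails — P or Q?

Higher excess kurtosis ⇒ heavier tails relative to the normal distribution.
2.97 vs 3.57: the larger is 3.57, so Q has heavier tails.

Q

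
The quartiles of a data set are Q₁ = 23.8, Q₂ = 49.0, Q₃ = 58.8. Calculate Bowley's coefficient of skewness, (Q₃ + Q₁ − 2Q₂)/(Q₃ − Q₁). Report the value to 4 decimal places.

-0.4400

numerator: Q₃ + Q₁ − 2Q₂ = 58.8 + 23.8 − 2×49.0 = -15.4000
denominator: Q₃ − Q₁ = 58.8 − 23.8 = 35.0000
Bowley skewness = -15.4000 / 35.0000 ≈ -0.4400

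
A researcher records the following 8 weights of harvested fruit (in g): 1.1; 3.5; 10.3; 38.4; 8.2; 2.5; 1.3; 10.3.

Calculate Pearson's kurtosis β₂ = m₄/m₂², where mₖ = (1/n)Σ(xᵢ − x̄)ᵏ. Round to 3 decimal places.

x̄ = 9.4500
Σ(xᵢ − x̄)² = 1060.9600 ⇒ m₂ = 132.62000
Σ(xᵢ − x̄)⁴ = 715278.9299 ⇒ m₄ = 89409.86624
m₂² = 17588.06440
β₂ = m₄/m₂² = 89409.86624 / 17588.06440 ≈ 5.084

5.084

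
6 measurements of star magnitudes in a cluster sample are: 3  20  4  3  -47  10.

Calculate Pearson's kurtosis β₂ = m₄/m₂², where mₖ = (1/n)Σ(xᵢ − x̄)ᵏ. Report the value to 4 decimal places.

x̄ = -1.1667
Σ(xᵢ − x̄)² = 2734.8333 ⇒ m₂ = 455.80556
Σ(xᵢ − x̄)⁴ = 4630510.1528 ⇒ m₄ = 771751.69213
m₂² = 207758.70448
β₂ = m₄/m₂² = 771751.69213 / 207758.70448 ≈ 3.7147

3.7147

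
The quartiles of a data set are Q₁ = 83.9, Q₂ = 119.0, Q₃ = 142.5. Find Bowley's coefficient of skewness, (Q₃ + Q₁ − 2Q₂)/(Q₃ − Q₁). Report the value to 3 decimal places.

numerator: Q₃ + Q₁ − 2Q₂ = 142.5 + 83.9 − 2×119.0 = -11.6000
denominator: Q₃ − Q₁ = 142.5 − 83.9 = 58.6000
Bowley skewness = -11.6000 / 58.6000 ≈ -0.198

-0.198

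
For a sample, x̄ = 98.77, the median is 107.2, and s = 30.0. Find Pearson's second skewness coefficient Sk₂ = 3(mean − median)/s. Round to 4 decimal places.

-0.8430

Sk₂ = 3(98.77 − 107.2) / 30.0 = 3 × -8.4300 / 30.0
    = -25.2900 / 30.0 ≈ -0.8430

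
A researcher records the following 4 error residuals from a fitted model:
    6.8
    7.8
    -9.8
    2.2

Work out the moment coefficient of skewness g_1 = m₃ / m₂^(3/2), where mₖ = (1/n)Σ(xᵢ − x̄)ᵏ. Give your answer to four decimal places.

-0.8696

x̄ = (6.8 + 7.8 - 9.8 + 2.2) / 4 = 1.7500
deviations (xᵢ − x̄): 5.0500, 6.0500, -11.5500, 0.4500
Σ(xᵢ − x̄)² = 195.7100 ⇒ m₂ = 195.7100/4 = 48.92750
Σ(xᵢ − x̄)³ = -1190.4750 ⇒ m₃ = -1190.4750/4 = -297.61875
m₂^(3/2) = 48.92750^(1.5) = 342.23903
g_1 = m₃ / m₂^(3/2) = -297.61875 / 342.23903 ≈ -0.8696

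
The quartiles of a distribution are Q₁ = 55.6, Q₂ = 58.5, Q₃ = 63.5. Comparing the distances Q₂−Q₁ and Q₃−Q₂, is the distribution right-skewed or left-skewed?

Q₂ − Q₁ = 2.9;  Q₃ − Q₂ = 5.0
Q₃ − Q₂ > Q₂ − Q₁ ⇒ the upper half is more spread out ⇒ right-skewed.

right-skewed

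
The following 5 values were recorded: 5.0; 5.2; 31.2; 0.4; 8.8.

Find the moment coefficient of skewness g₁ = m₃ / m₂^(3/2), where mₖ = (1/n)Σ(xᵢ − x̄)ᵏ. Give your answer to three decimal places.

x̄ = (5.0 + 5.2 + 31.2 + 0.4 + 8.8) / 5 = 10.1200
deviations (xᵢ − x̄): -5.1200, -4.9200, 21.0800, -9.7200, -1.3200
Σ(xᵢ − x̄)² = 591.0080 ⇒ m₂ = 591.0080/5 = 118.20160
Σ(xᵢ − x̄)³ = 8193.3005 ⇒ m₃ = 8193.3005/5 = 1638.66010
m₂^(3/2) = 118.20160^(1.5) = 1285.09441
g₁ = m₃ / m₂^(3/2) = 1638.66010 / 1285.09441 ≈ 1.275

1.275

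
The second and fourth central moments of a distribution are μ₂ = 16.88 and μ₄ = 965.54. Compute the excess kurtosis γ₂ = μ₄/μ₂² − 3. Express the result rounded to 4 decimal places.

μ₂² = 16.88² = 284.93440
μ₄/μ₂² = 965.54 / 284.93440 = 3.38864
γ₂ = 3.38864 − 3 ≈ 0.3886

0.3886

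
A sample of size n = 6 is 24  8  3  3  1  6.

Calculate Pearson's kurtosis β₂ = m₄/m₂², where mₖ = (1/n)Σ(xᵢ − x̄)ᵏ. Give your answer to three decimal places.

3.602

x̄ = 7.5000
Σ(xᵢ − x̄)² = 357.5000 ⇒ m₂ = 59.58333
Σ(xᵢ − x̄)⁴ = 76730.3750 ⇒ m₄ = 12788.39583
m₂² = 3550.17361
β₂ = m₄/m₂² = 12788.39583 / 3550.17361 ≈ 3.602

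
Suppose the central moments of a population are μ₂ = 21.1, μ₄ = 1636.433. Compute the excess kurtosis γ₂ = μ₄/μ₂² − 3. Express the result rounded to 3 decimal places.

μ₂² = 21.1² = 445.21000
μ₄/μ₂² = 1636.433 / 445.21000 = 3.67564
γ₂ = 3.67564 − 3 ≈ 0.676

0.676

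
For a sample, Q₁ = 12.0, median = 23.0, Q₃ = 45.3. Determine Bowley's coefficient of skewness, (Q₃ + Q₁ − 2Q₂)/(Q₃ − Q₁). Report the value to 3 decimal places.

0.339

numerator: Q₃ + Q₁ − 2Q₂ = 45.3 + 12.0 − 2×23.0 = 11.3000
denominator: Q₃ − Q₁ = 45.3 − 12.0 = 33.3000
Bowley skewness = 11.3000 / 33.3000 ≈ 0.339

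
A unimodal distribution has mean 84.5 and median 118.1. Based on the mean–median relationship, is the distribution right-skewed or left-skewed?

mean − median = 84.5 − 118.1 = -33.6
mean < median ⇒ the longer tail is on the left ⇒ left-skewed (negatively skewed).

left-skewed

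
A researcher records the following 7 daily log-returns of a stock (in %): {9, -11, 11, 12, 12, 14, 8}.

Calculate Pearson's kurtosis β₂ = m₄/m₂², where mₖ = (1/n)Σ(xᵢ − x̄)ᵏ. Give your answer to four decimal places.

x̄ = 7.8571
Σ(xᵢ − x̄)² = 438.8571 ⇒ m₂ = 62.69388
Σ(xᵢ − x̄)⁴ = 128557.8892 ⇒ m₄ = 18365.41274
m₂² = 3930.52228
β₂ = m₄/m₂² = 18365.41274 / 3930.52228 ≈ 4.6725

4.6725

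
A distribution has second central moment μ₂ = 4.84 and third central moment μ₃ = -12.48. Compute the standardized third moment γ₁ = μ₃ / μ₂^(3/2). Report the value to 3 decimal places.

σ = √μ₂ = √4.84 = 2.20000
σ³ = μ₂^(3/2) = 10.64800
γ₁ = μ₃/σ³ = -12.48 / 10.64800 ≈ -1.172

-1.172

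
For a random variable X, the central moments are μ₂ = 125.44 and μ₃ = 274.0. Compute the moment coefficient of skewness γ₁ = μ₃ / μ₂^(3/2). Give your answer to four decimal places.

σ = √μ₂ = √125.44 = 11.20000
σ³ = μ₂^(3/2) = 1404.92800
γ₁ = μ₃/σ³ = 274.0 / 1404.92800 ≈ 0.1950

0.1950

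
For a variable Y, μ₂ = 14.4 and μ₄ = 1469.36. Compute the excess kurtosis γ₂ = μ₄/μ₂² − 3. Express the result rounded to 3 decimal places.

4.086

μ₂² = 14.4² = 207.36000
μ₄/μ₂² = 1469.36 / 207.36000 = 7.08603
γ₂ = 7.08603 − 3 ≈ 4.086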